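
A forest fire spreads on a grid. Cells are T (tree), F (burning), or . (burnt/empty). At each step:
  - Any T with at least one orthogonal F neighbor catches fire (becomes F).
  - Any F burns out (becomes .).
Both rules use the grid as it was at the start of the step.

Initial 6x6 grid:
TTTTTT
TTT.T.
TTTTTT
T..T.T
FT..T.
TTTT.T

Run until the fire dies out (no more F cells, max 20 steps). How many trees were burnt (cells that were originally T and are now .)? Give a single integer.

Step 1: +3 fires, +1 burnt (F count now 3)
Step 2: +2 fires, +3 burnt (F count now 2)
Step 3: +3 fires, +2 burnt (F count now 3)
Step 4: +4 fires, +3 burnt (F count now 4)
Step 5: +3 fires, +4 burnt (F count now 3)
Step 6: +3 fires, +3 burnt (F count now 3)
Step 7: +3 fires, +3 burnt (F count now 3)
Step 8: +2 fires, +3 burnt (F count now 2)
Step 9: +1 fires, +2 burnt (F count now 1)
Step 10: +0 fires, +1 burnt (F count now 0)
Fire out after step 10
Initially T: 26, now '.': 34
Total burnt (originally-T cells now '.'): 24

Answer: 24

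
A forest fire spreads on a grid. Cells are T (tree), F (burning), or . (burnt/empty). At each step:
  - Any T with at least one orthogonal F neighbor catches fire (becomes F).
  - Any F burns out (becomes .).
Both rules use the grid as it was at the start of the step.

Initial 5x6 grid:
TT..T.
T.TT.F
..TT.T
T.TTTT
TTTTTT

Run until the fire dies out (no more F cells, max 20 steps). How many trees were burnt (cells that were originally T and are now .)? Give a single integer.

Step 1: +1 fires, +1 burnt (F count now 1)
Step 2: +1 fires, +1 burnt (F count now 1)
Step 3: +2 fires, +1 burnt (F count now 2)
Step 4: +2 fires, +2 burnt (F count now 2)
Step 5: +3 fires, +2 burnt (F count now 3)
Step 6: +3 fires, +3 burnt (F count now 3)
Step 7: +2 fires, +3 burnt (F count now 2)
Step 8: +1 fires, +2 burnt (F count now 1)
Step 9: +1 fires, +1 burnt (F count now 1)
Step 10: +0 fires, +1 burnt (F count now 0)
Fire out after step 10
Initially T: 20, now '.': 26
Total burnt (originally-T cells now '.'): 16

Answer: 16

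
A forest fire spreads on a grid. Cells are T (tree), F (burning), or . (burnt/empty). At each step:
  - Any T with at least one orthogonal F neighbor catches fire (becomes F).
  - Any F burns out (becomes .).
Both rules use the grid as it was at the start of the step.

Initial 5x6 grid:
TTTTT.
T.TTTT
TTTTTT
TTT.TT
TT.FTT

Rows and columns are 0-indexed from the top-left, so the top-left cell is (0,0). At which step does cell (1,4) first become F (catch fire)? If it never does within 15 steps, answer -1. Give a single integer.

Step 1: cell (1,4)='T' (+1 fires, +1 burnt)
Step 2: cell (1,4)='T' (+2 fires, +1 burnt)
Step 3: cell (1,4)='T' (+2 fires, +2 burnt)
Step 4: cell (1,4)='F' (+3 fires, +2 burnt)
  -> target ignites at step 4
Step 5: cell (1,4)='.' (+4 fires, +3 burnt)
Step 6: cell (1,4)='.' (+4 fires, +4 burnt)
Step 7: cell (1,4)='.' (+3 fires, +4 burnt)
Step 8: cell (1,4)='.' (+4 fires, +3 burnt)
Step 9: cell (1,4)='.' (+2 fires, +4 burnt)
Step 10: cell (1,4)='.' (+0 fires, +2 burnt)
  fire out at step 10

4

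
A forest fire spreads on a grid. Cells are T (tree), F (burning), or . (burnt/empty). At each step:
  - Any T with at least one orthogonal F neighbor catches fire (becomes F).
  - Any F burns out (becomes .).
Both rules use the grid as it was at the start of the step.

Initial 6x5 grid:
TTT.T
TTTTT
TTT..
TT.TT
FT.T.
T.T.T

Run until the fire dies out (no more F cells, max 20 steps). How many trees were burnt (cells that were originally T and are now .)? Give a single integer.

Answer: 16

Derivation:
Step 1: +3 fires, +1 burnt (F count now 3)
Step 2: +2 fires, +3 burnt (F count now 2)
Step 3: +2 fires, +2 burnt (F count now 2)
Step 4: +3 fires, +2 burnt (F count now 3)
Step 5: +2 fires, +3 burnt (F count now 2)
Step 6: +2 fires, +2 burnt (F count now 2)
Step 7: +1 fires, +2 burnt (F count now 1)
Step 8: +1 fires, +1 burnt (F count now 1)
Step 9: +0 fires, +1 burnt (F count now 0)
Fire out after step 9
Initially T: 21, now '.': 25
Total burnt (originally-T cells now '.'): 16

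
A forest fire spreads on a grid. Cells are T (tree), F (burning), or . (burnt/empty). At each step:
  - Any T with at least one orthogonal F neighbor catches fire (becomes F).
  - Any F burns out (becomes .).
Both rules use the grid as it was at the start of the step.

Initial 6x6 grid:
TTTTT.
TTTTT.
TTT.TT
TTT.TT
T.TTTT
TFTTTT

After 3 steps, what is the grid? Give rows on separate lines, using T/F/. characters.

Step 1: 2 trees catch fire, 1 burn out
  TTTTT.
  TTTTT.
  TTT.TT
  TTT.TT
  T.TTTT
  F.FTTT
Step 2: 3 trees catch fire, 2 burn out
  TTTTT.
  TTTTT.
  TTT.TT
  TTT.TT
  F.FTTT
  ...FTT
Step 3: 4 trees catch fire, 3 burn out
  TTTTT.
  TTTTT.
  TTT.TT
  FTF.TT
  ...FTT
  ....FT

TTTTT.
TTTTT.
TTT.TT
FTF.TT
...FTT
....FT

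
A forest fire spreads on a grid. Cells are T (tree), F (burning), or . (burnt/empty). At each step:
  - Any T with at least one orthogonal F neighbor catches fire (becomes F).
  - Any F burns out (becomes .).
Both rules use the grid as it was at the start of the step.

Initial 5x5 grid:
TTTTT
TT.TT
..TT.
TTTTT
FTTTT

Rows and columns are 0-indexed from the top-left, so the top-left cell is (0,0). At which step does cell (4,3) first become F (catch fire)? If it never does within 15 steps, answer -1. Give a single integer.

Step 1: cell (4,3)='T' (+2 fires, +1 burnt)
Step 2: cell (4,3)='T' (+2 fires, +2 burnt)
Step 3: cell (4,3)='F' (+2 fires, +2 burnt)
  -> target ignites at step 3
Step 4: cell (4,3)='.' (+3 fires, +2 burnt)
Step 5: cell (4,3)='.' (+2 fires, +3 burnt)
Step 6: cell (4,3)='.' (+1 fires, +2 burnt)
Step 7: cell (4,3)='.' (+2 fires, +1 burnt)
Step 8: cell (4,3)='.' (+2 fires, +2 burnt)
Step 9: cell (4,3)='.' (+1 fires, +2 burnt)
Step 10: cell (4,3)='.' (+2 fires, +1 burnt)
Step 11: cell (4,3)='.' (+1 fires, +2 burnt)
Step 12: cell (4,3)='.' (+0 fires, +1 burnt)
  fire out at step 12

3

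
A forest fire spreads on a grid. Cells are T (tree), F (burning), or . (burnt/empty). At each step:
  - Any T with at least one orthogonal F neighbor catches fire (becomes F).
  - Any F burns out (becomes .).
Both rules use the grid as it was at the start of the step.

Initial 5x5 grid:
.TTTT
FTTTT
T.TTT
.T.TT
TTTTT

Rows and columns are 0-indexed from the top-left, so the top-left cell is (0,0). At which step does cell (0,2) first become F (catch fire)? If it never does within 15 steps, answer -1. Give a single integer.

Step 1: cell (0,2)='T' (+2 fires, +1 burnt)
Step 2: cell (0,2)='T' (+2 fires, +2 burnt)
Step 3: cell (0,2)='F' (+3 fires, +2 burnt)
  -> target ignites at step 3
Step 4: cell (0,2)='.' (+3 fires, +3 burnt)
Step 5: cell (0,2)='.' (+3 fires, +3 burnt)
Step 6: cell (0,2)='.' (+2 fires, +3 burnt)
Step 7: cell (0,2)='.' (+2 fires, +2 burnt)
Step 8: cell (0,2)='.' (+1 fires, +2 burnt)
Step 9: cell (0,2)='.' (+2 fires, +1 burnt)
Step 10: cell (0,2)='.' (+0 fires, +2 burnt)
  fire out at step 10

3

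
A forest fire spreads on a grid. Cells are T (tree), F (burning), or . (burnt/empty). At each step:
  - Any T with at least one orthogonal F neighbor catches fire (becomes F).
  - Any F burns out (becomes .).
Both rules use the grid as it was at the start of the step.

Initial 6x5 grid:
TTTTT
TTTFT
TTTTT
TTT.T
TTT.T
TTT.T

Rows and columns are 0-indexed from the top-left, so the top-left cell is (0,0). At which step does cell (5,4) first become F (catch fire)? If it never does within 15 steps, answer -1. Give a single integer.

Step 1: cell (5,4)='T' (+4 fires, +1 burnt)
Step 2: cell (5,4)='T' (+5 fires, +4 burnt)
Step 3: cell (5,4)='T' (+5 fires, +5 burnt)
Step 4: cell (5,4)='T' (+5 fires, +5 burnt)
Step 5: cell (5,4)='F' (+4 fires, +5 burnt)
  -> target ignites at step 5
Step 6: cell (5,4)='.' (+2 fires, +4 burnt)
Step 7: cell (5,4)='.' (+1 fires, +2 burnt)
Step 8: cell (5,4)='.' (+0 fires, +1 burnt)
  fire out at step 8

5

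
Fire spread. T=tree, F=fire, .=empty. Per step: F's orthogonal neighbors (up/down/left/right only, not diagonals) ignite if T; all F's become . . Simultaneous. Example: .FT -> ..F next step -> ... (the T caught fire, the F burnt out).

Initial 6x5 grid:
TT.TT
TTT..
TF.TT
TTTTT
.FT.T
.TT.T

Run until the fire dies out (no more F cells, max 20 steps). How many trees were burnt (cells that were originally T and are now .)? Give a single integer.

Answer: 18

Derivation:
Step 1: +5 fires, +2 burnt (F count now 5)
Step 2: +6 fires, +5 burnt (F count now 6)
Step 3: +2 fires, +6 burnt (F count now 2)
Step 4: +2 fires, +2 burnt (F count now 2)
Step 5: +2 fires, +2 burnt (F count now 2)
Step 6: +1 fires, +2 burnt (F count now 1)
Step 7: +0 fires, +1 burnt (F count now 0)
Fire out after step 7
Initially T: 20, now '.': 28
Total burnt (originally-T cells now '.'): 18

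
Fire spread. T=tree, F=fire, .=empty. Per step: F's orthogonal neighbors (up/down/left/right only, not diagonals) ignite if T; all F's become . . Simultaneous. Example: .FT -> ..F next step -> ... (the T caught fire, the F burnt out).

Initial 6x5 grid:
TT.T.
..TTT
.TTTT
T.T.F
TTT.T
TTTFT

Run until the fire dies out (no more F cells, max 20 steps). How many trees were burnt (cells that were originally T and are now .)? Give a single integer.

Answer: 18

Derivation:
Step 1: +4 fires, +2 burnt (F count now 4)
Step 2: +4 fires, +4 burnt (F count now 4)
Step 3: +5 fires, +4 burnt (F count now 5)
Step 4: +4 fires, +5 burnt (F count now 4)
Step 5: +1 fires, +4 burnt (F count now 1)
Step 6: +0 fires, +1 burnt (F count now 0)
Fire out after step 6
Initially T: 20, now '.': 28
Total burnt (originally-T cells now '.'): 18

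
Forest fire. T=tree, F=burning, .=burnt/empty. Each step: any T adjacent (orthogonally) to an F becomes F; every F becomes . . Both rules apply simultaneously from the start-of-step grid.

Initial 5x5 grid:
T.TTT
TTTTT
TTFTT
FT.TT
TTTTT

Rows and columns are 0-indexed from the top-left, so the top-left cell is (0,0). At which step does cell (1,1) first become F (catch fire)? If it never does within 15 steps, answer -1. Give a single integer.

Step 1: cell (1,1)='T' (+6 fires, +2 burnt)
Step 2: cell (1,1)='F' (+7 fires, +6 burnt)
  -> target ignites at step 2
Step 3: cell (1,1)='.' (+6 fires, +7 burnt)
Step 4: cell (1,1)='.' (+2 fires, +6 burnt)
Step 5: cell (1,1)='.' (+0 fires, +2 burnt)
  fire out at step 5

2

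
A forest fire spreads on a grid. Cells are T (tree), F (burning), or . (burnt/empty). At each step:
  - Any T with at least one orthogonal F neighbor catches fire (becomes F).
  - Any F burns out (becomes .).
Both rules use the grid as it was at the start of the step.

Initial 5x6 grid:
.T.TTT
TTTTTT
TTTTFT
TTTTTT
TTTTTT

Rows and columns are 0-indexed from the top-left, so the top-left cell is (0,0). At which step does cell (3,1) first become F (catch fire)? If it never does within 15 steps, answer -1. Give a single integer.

Step 1: cell (3,1)='T' (+4 fires, +1 burnt)
Step 2: cell (3,1)='T' (+7 fires, +4 burnt)
Step 3: cell (3,1)='T' (+7 fires, +7 burnt)
Step 4: cell (3,1)='F' (+4 fires, +7 burnt)
  -> target ignites at step 4
Step 5: cell (3,1)='.' (+4 fires, +4 burnt)
Step 6: cell (3,1)='.' (+1 fires, +4 burnt)
Step 7: cell (3,1)='.' (+0 fires, +1 burnt)
  fire out at step 7

4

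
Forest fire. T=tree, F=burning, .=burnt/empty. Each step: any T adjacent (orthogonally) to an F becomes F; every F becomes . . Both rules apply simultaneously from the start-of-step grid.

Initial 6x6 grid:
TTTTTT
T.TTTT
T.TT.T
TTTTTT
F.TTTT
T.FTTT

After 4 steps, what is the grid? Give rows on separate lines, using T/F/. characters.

Step 1: 4 trees catch fire, 2 burn out
  TTTTTT
  T.TTTT
  T.TT.T
  FTTTTT
  ..FTTT
  F..FTT
Step 2: 5 trees catch fire, 4 burn out
  TTTTTT
  T.TTTT
  F.TT.T
  .FFTTT
  ...FTT
  ....FT
Step 3: 5 trees catch fire, 5 burn out
  TTTTTT
  F.TTTT
  ..FT.T
  ...FTT
  ....FT
  .....F
Step 4: 5 trees catch fire, 5 burn out
  FTTTTT
  ..FTTT
  ...F.T
  ....FT
  .....F
  ......

FTTTTT
..FTTT
...F.T
....FT
.....F
......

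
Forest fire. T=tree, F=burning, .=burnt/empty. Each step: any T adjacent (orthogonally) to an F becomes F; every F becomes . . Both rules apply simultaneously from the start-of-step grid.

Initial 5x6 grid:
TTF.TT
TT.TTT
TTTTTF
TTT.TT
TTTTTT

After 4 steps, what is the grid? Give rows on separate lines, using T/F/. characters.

Step 1: 4 trees catch fire, 2 burn out
  TF..TT
  TT.TTF
  TTTTF.
  TTT.TF
  TTTTTT
Step 2: 7 trees catch fire, 4 burn out
  F...TF
  TF.TF.
  TTTF..
  TTT.F.
  TTTTTF
Step 3: 6 trees catch fire, 7 burn out
  ....F.
  F..F..
  TFF...
  TTT...
  TTTTF.
Step 4: 4 trees catch fire, 6 burn out
  ......
  ......
  F.....
  TFF...
  TTTF..

......
......
F.....
TFF...
TTTF..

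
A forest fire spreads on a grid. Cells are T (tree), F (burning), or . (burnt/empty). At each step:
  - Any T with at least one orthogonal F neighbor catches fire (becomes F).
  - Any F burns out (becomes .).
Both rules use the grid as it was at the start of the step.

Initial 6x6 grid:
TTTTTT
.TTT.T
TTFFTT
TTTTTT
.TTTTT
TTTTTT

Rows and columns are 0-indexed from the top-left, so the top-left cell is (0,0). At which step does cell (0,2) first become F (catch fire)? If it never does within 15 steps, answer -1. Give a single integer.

Step 1: cell (0,2)='T' (+6 fires, +2 burnt)
Step 2: cell (0,2)='F' (+9 fires, +6 burnt)
  -> target ignites at step 2
Step 3: cell (0,2)='.' (+9 fires, +9 burnt)
Step 4: cell (0,2)='.' (+5 fires, +9 burnt)
Step 5: cell (0,2)='.' (+2 fires, +5 burnt)
Step 6: cell (0,2)='.' (+0 fires, +2 burnt)
  fire out at step 6

2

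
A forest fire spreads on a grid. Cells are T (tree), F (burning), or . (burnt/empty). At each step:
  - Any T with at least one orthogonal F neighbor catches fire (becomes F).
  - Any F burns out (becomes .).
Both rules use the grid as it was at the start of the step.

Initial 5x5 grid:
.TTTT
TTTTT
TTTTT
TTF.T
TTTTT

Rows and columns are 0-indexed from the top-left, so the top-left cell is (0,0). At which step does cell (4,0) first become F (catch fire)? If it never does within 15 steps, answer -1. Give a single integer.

Step 1: cell (4,0)='T' (+3 fires, +1 burnt)
Step 2: cell (4,0)='T' (+6 fires, +3 burnt)
Step 3: cell (4,0)='F' (+7 fires, +6 burnt)
  -> target ignites at step 3
Step 4: cell (4,0)='.' (+5 fires, +7 burnt)
Step 5: cell (4,0)='.' (+1 fires, +5 burnt)
Step 6: cell (4,0)='.' (+0 fires, +1 burnt)
  fire out at step 6

3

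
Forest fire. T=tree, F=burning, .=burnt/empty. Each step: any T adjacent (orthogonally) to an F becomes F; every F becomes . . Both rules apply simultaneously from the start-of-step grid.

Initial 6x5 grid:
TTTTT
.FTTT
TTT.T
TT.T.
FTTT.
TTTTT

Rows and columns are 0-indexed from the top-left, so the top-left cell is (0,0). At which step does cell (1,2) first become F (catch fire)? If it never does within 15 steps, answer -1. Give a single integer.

Step 1: cell (1,2)='F' (+6 fires, +2 burnt)
  -> target ignites at step 1
Step 2: cell (1,2)='.' (+8 fires, +6 burnt)
Step 3: cell (1,2)='.' (+4 fires, +8 burnt)
Step 4: cell (1,2)='.' (+4 fires, +4 burnt)
Step 5: cell (1,2)='.' (+1 fires, +4 burnt)
Step 6: cell (1,2)='.' (+0 fires, +1 burnt)
  fire out at step 6

1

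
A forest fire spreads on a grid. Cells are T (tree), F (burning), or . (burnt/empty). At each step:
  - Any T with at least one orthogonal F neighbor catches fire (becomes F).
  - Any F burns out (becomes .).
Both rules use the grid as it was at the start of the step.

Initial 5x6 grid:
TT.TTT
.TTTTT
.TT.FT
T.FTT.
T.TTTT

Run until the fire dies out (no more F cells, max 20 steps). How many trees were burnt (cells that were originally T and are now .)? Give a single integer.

Step 1: +6 fires, +2 burnt (F count now 6)
Step 2: +7 fires, +6 burnt (F count now 7)
Step 3: +4 fires, +7 burnt (F count now 4)
Step 4: +1 fires, +4 burnt (F count now 1)
Step 5: +1 fires, +1 burnt (F count now 1)
Step 6: +0 fires, +1 burnt (F count now 0)
Fire out after step 6
Initially T: 21, now '.': 28
Total burnt (originally-T cells now '.'): 19

Answer: 19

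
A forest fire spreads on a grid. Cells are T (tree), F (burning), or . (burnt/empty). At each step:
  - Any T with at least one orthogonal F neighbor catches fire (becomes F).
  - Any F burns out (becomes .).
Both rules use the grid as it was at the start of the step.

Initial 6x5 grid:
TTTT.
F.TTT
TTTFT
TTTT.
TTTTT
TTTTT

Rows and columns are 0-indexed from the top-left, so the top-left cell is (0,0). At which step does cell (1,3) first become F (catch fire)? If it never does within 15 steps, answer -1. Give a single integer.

Step 1: cell (1,3)='F' (+6 fires, +2 burnt)
  -> target ignites at step 1
Step 2: cell (1,3)='.' (+8 fires, +6 burnt)
Step 3: cell (1,3)='.' (+6 fires, +8 burnt)
Step 4: cell (1,3)='.' (+4 fires, +6 burnt)
Step 5: cell (1,3)='.' (+1 fires, +4 burnt)
Step 6: cell (1,3)='.' (+0 fires, +1 burnt)
  fire out at step 6

1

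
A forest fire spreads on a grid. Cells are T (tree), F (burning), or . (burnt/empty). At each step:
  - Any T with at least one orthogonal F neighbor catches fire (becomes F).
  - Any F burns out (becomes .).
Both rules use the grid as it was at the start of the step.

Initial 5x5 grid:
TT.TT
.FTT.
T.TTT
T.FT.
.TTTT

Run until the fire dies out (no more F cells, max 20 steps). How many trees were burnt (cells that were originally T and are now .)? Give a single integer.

Step 1: +5 fires, +2 burnt (F count now 5)
Step 2: +5 fires, +5 burnt (F count now 5)
Step 3: +3 fires, +5 burnt (F count now 3)
Step 4: +1 fires, +3 burnt (F count now 1)
Step 5: +0 fires, +1 burnt (F count now 0)
Fire out after step 5
Initially T: 16, now '.': 23
Total burnt (originally-T cells now '.'): 14

Answer: 14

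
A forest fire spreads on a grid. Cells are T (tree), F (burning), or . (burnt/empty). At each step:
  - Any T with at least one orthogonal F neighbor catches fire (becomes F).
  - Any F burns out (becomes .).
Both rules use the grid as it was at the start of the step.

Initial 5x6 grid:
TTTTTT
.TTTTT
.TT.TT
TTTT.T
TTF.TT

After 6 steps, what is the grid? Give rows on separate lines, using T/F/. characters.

Step 1: 2 trees catch fire, 1 burn out
  TTTTTT
  .TTTTT
  .TT.TT
  TTFT.T
  TF..TT
Step 2: 4 trees catch fire, 2 burn out
  TTTTTT
  .TTTTT
  .TF.TT
  TF.F.T
  F...TT
Step 3: 3 trees catch fire, 4 burn out
  TTTTTT
  .TFTTT
  .F..TT
  F....T
  ....TT
Step 4: 3 trees catch fire, 3 burn out
  TTFTTT
  .F.FTT
  ....TT
  .....T
  ....TT
Step 5: 3 trees catch fire, 3 burn out
  TF.FTT
  ....FT
  ....TT
  .....T
  ....TT
Step 6: 4 trees catch fire, 3 burn out
  F...FT
  .....F
  ....FT
  .....T
  ....TT

F...FT
.....F
....FT
.....T
....TT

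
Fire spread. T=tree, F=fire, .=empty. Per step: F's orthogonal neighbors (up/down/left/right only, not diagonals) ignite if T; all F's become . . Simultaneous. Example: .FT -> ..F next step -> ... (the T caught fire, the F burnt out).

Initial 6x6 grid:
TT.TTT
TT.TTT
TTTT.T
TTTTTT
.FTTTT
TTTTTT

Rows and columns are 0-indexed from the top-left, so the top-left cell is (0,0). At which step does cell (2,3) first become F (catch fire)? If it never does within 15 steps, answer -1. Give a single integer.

Step 1: cell (2,3)='T' (+3 fires, +1 burnt)
Step 2: cell (2,3)='T' (+6 fires, +3 burnt)
Step 3: cell (2,3)='T' (+6 fires, +6 burnt)
Step 4: cell (2,3)='F' (+6 fires, +6 burnt)
  -> target ignites at step 4
Step 5: cell (2,3)='.' (+4 fires, +6 burnt)
Step 6: cell (2,3)='.' (+3 fires, +4 burnt)
Step 7: cell (2,3)='.' (+2 fires, +3 burnt)
Step 8: cell (2,3)='.' (+1 fires, +2 burnt)
Step 9: cell (2,3)='.' (+0 fires, +1 burnt)
  fire out at step 9

4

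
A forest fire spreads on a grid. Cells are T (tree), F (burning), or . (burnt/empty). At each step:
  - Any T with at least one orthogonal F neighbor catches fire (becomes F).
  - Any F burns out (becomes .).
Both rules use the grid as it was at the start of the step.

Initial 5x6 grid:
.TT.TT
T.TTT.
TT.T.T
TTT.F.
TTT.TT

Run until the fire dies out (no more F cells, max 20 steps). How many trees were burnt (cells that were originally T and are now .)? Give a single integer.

Step 1: +1 fires, +1 burnt (F count now 1)
Step 2: +1 fires, +1 burnt (F count now 1)
Step 3: +0 fires, +1 burnt (F count now 0)
Fire out after step 3
Initially T: 20, now '.': 12
Total burnt (originally-T cells now '.'): 2

Answer: 2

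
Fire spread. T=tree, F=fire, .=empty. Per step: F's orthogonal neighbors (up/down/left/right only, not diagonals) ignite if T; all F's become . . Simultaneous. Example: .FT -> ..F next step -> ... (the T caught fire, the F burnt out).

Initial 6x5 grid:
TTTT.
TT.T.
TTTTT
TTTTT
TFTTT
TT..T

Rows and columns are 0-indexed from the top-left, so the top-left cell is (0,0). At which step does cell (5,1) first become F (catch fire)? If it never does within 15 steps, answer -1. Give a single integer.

Step 1: cell (5,1)='F' (+4 fires, +1 burnt)
  -> target ignites at step 1
Step 2: cell (5,1)='.' (+5 fires, +4 burnt)
Step 3: cell (5,1)='.' (+5 fires, +5 burnt)
Step 4: cell (5,1)='.' (+5 fires, +5 burnt)
Step 5: cell (5,1)='.' (+4 fires, +5 burnt)
Step 6: cell (5,1)='.' (+1 fires, +4 burnt)
Step 7: cell (5,1)='.' (+0 fires, +1 burnt)
  fire out at step 7

1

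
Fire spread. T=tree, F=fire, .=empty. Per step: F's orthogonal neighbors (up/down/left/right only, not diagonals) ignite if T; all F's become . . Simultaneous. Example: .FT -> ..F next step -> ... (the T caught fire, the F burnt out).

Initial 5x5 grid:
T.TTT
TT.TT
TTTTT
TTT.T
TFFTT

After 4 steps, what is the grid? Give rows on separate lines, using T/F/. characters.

Step 1: 4 trees catch fire, 2 burn out
  T.TTT
  TT.TT
  TTTTT
  TFF.T
  F..FT
Step 2: 4 trees catch fire, 4 burn out
  T.TTT
  TT.TT
  TFFTT
  F...T
  ....F
Step 3: 4 trees catch fire, 4 burn out
  T.TTT
  TF.TT
  F..FT
  ....F
  .....
Step 4: 3 trees catch fire, 4 burn out
  T.TTT
  F..FT
  ....F
  .....
  .....

T.TTT
F..FT
....F
.....
.....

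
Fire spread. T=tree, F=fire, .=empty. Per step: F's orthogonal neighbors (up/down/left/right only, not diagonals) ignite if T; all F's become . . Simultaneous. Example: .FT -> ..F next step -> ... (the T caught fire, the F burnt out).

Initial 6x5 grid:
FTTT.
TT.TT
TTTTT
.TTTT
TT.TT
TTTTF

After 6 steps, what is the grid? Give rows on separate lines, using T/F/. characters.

Step 1: 4 trees catch fire, 2 burn out
  .FTT.
  FT.TT
  TTTTT
  .TTTT
  TT.TF
  TTTF.
Step 2: 6 trees catch fire, 4 burn out
  ..FT.
  .F.TT
  FTTTT
  .TTTF
  TT.F.
  TTF..
Step 3: 5 trees catch fire, 6 burn out
  ...F.
  ...TT
  .FTTF
  .TTF.
  TT...
  TF...
Step 4: 8 trees catch fire, 5 burn out
  .....
  ...FF
  ..FF.
  .FF..
  TF...
  F....
Step 5: 1 trees catch fire, 8 burn out
  .....
  .....
  .....
  .....
  F....
  .....
Step 6: 0 trees catch fire, 1 burn out
  .....
  .....
  .....
  .....
  .....
  .....

.....
.....
.....
.....
.....
.....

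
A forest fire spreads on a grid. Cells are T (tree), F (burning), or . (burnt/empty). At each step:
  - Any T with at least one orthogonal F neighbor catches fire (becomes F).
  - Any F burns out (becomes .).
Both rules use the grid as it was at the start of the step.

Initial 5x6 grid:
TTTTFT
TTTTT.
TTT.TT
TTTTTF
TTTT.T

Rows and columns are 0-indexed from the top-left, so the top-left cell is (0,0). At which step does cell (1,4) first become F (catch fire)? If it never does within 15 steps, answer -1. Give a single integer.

Step 1: cell (1,4)='F' (+6 fires, +2 burnt)
  -> target ignites at step 1
Step 2: cell (1,4)='.' (+4 fires, +6 burnt)
Step 3: cell (1,4)='.' (+4 fires, +4 burnt)
Step 4: cell (1,4)='.' (+5 fires, +4 burnt)
Step 5: cell (1,4)='.' (+4 fires, +5 burnt)
Step 6: cell (1,4)='.' (+2 fires, +4 burnt)
Step 7: cell (1,4)='.' (+0 fires, +2 burnt)
  fire out at step 7

1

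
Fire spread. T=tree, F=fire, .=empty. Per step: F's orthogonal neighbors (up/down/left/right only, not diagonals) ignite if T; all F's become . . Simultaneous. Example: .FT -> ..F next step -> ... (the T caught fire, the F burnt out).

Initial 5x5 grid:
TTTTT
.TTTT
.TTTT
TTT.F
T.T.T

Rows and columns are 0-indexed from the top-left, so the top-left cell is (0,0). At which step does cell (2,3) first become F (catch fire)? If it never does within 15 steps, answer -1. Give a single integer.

Step 1: cell (2,3)='T' (+2 fires, +1 burnt)
Step 2: cell (2,3)='F' (+2 fires, +2 burnt)
  -> target ignites at step 2
Step 3: cell (2,3)='.' (+3 fires, +2 burnt)
Step 4: cell (2,3)='.' (+4 fires, +3 burnt)
Step 5: cell (2,3)='.' (+4 fires, +4 burnt)
Step 6: cell (2,3)='.' (+2 fires, +4 burnt)
Step 7: cell (2,3)='.' (+2 fires, +2 burnt)
Step 8: cell (2,3)='.' (+0 fires, +2 burnt)
  fire out at step 8

2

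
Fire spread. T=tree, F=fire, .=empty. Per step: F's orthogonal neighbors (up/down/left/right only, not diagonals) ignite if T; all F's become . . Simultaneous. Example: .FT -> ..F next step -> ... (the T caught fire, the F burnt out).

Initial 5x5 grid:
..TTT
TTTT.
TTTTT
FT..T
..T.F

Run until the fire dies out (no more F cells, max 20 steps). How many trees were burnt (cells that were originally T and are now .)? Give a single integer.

Answer: 14

Derivation:
Step 1: +3 fires, +2 burnt (F count now 3)
Step 2: +3 fires, +3 burnt (F count now 3)
Step 3: +3 fires, +3 burnt (F count now 3)
Step 4: +2 fires, +3 burnt (F count now 2)
Step 5: +2 fires, +2 burnt (F count now 2)
Step 6: +1 fires, +2 burnt (F count now 1)
Step 7: +0 fires, +1 burnt (F count now 0)
Fire out after step 7
Initially T: 15, now '.': 24
Total burnt (originally-T cells now '.'): 14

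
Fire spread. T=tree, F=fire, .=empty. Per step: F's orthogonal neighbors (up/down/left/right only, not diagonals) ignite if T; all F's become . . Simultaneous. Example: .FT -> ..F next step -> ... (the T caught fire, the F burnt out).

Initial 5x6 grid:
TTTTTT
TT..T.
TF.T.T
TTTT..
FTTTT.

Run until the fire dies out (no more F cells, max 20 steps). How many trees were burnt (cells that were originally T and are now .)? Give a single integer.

Answer: 19

Derivation:
Step 1: +5 fires, +2 burnt (F count now 5)
Step 2: +4 fires, +5 burnt (F count now 4)
Step 3: +4 fires, +4 burnt (F count now 4)
Step 4: +3 fires, +4 burnt (F count now 3)
Step 5: +1 fires, +3 burnt (F count now 1)
Step 6: +2 fires, +1 burnt (F count now 2)
Step 7: +0 fires, +2 burnt (F count now 0)
Fire out after step 7
Initially T: 20, now '.': 29
Total burnt (originally-T cells now '.'): 19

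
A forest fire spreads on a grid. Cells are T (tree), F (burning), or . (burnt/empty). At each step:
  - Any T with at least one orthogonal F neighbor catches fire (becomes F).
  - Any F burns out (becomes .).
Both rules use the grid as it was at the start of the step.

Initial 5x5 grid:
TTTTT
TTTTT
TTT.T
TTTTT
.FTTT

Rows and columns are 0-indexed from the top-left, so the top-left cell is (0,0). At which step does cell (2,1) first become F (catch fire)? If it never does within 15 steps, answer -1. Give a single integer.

Step 1: cell (2,1)='T' (+2 fires, +1 burnt)
Step 2: cell (2,1)='F' (+4 fires, +2 burnt)
  -> target ignites at step 2
Step 3: cell (2,1)='.' (+5 fires, +4 burnt)
Step 4: cell (2,1)='.' (+4 fires, +5 burnt)
Step 5: cell (2,1)='.' (+4 fires, +4 burnt)
Step 6: cell (2,1)='.' (+2 fires, +4 burnt)
Step 7: cell (2,1)='.' (+1 fires, +2 burnt)
Step 8: cell (2,1)='.' (+0 fires, +1 burnt)
  fire out at step 8

2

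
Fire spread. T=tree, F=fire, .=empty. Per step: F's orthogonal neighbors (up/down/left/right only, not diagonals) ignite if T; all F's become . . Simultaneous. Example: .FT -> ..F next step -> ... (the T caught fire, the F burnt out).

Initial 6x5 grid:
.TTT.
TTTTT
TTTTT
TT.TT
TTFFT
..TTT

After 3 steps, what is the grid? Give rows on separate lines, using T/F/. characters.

Step 1: 5 trees catch fire, 2 burn out
  .TTT.
  TTTTT
  TTTTT
  TT.FT
  TF..F
  ..FFT
Step 2: 5 trees catch fire, 5 burn out
  .TTT.
  TTTTT
  TTTFT
  TF..F
  F....
  ....F
Step 3: 5 trees catch fire, 5 burn out
  .TTT.
  TTTFT
  TFF.F
  F....
  .....
  .....

.TTT.
TTTFT
TFF.F
F....
.....
.....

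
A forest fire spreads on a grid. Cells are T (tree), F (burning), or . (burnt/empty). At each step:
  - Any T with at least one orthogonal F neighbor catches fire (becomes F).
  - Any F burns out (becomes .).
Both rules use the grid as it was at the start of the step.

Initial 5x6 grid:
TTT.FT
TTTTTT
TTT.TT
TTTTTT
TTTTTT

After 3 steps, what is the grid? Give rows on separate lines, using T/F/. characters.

Step 1: 2 trees catch fire, 1 burn out
  TTT..F
  TTTTFT
  TTT.TT
  TTTTTT
  TTTTTT
Step 2: 3 trees catch fire, 2 burn out
  TTT...
  TTTF.F
  TTT.FT
  TTTTTT
  TTTTTT
Step 3: 3 trees catch fire, 3 burn out
  TTT...
  TTF...
  TTT..F
  TTTTFT
  TTTTTT

TTT...
TTF...
TTT..F
TTTTFT
TTTTTT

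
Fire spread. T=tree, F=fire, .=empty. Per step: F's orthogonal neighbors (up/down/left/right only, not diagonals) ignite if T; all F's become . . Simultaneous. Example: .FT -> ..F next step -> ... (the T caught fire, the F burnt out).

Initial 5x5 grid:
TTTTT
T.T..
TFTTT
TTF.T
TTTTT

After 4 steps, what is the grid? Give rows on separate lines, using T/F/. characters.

Step 1: 4 trees catch fire, 2 burn out
  TTTTT
  T.T..
  F.FTT
  TF..T
  TTFTT
Step 2: 6 trees catch fire, 4 burn out
  TTTTT
  F.F..
  ...FT
  F...T
  TF.FT
Step 3: 5 trees catch fire, 6 burn out
  FTFTT
  .....
  ....F
  ....T
  F...F
Step 4: 3 trees catch fire, 5 burn out
  .F.FT
  .....
  .....
  ....F
  .....

.F.FT
.....
.....
....F
.....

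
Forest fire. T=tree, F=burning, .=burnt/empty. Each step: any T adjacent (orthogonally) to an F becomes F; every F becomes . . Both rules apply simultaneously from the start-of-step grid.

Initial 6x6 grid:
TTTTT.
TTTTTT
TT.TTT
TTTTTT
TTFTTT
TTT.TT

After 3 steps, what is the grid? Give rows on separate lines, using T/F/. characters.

Step 1: 4 trees catch fire, 1 burn out
  TTTTT.
  TTTTTT
  TT.TTT
  TTFTTT
  TF.FTT
  TTF.TT
Step 2: 5 trees catch fire, 4 burn out
  TTTTT.
  TTTTTT
  TT.TTT
  TF.FTT
  F...FT
  TF..TT
Step 3: 7 trees catch fire, 5 burn out
  TTTTT.
  TTTTTT
  TF.FTT
  F...FT
  .....F
  F...FT

TTTTT.
TTTTTT
TF.FTT
F...FT
.....F
F...FT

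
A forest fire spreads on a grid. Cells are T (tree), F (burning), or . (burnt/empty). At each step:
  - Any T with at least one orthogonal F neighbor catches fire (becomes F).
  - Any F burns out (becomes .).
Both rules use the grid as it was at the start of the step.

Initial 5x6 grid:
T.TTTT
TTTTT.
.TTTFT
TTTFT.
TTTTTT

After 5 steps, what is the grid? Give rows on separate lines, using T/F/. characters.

Step 1: 6 trees catch fire, 2 burn out
  T.TTTT
  TTTTF.
  .TTF.F
  TTF.F.
  TTTFTT
Step 2: 6 trees catch fire, 6 burn out
  T.TTFT
  TTTF..
  .TF...
  TF....
  TTF.FT
Step 3: 7 trees catch fire, 6 burn out
  T.TF.F
  TTF...
  .F....
  F.....
  TF...F
Step 4: 3 trees catch fire, 7 burn out
  T.F...
  TF....
  ......
  ......
  F.....
Step 5: 1 trees catch fire, 3 burn out
  T.....
  F.....
  ......
  ......
  ......

T.....
F.....
......
......
......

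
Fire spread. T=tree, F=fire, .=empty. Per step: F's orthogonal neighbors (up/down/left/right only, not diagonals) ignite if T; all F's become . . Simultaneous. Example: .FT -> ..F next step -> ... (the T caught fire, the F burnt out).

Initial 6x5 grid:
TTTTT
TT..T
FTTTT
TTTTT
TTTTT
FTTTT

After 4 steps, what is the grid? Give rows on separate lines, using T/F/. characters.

Step 1: 5 trees catch fire, 2 burn out
  TTTTT
  FT..T
  .FTTT
  FTTTT
  FTTTT
  .FTTT
Step 2: 6 trees catch fire, 5 burn out
  FTTTT
  .F..T
  ..FTT
  .FTTT
  .FTTT
  ..FTT
Step 3: 5 trees catch fire, 6 burn out
  .FTTT
  ....T
  ...FT
  ..FTT
  ..FTT
  ...FT
Step 4: 5 trees catch fire, 5 burn out
  ..FTT
  ....T
  ....F
  ...FT
  ...FT
  ....F

..FTT
....T
....F
...FT
...FT
....F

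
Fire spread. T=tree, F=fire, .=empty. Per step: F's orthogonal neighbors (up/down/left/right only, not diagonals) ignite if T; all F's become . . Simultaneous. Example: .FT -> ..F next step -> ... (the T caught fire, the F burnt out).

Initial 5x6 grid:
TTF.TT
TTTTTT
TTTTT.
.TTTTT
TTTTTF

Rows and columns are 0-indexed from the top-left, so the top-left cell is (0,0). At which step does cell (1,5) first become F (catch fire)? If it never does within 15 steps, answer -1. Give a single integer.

Step 1: cell (1,5)='T' (+4 fires, +2 burnt)
Step 2: cell (1,5)='T' (+6 fires, +4 burnt)
Step 3: cell (1,5)='T' (+8 fires, +6 burnt)
Step 4: cell (1,5)='F' (+5 fires, +8 burnt)
  -> target ignites at step 4
Step 5: cell (1,5)='.' (+2 fires, +5 burnt)
Step 6: cell (1,5)='.' (+0 fires, +2 burnt)
  fire out at step 6

4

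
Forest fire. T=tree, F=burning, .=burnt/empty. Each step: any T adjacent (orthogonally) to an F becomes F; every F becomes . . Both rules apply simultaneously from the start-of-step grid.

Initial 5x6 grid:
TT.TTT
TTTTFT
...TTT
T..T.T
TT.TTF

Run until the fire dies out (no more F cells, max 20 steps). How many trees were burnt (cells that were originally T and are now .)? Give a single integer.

Step 1: +6 fires, +2 burnt (F count now 6)
Step 2: +6 fires, +6 burnt (F count now 6)
Step 3: +2 fires, +6 burnt (F count now 2)
Step 4: +2 fires, +2 burnt (F count now 2)
Step 5: +1 fires, +2 burnt (F count now 1)
Step 6: +0 fires, +1 burnt (F count now 0)
Fire out after step 6
Initially T: 20, now '.': 27
Total burnt (originally-T cells now '.'): 17

Answer: 17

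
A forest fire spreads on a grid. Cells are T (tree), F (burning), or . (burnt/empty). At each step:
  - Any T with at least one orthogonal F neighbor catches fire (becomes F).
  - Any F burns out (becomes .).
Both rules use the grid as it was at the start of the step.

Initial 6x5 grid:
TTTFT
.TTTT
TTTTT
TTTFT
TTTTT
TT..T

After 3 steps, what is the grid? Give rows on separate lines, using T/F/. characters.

Step 1: 7 trees catch fire, 2 burn out
  TTF.F
  .TTFT
  TTTFT
  TTF.F
  TTTFT
  TT..T
Step 2: 8 trees catch fire, 7 burn out
  TF...
  .TF.F
  TTF.F
  TF...
  TTF.F
  TT..T
Step 3: 6 trees catch fire, 8 burn out
  F....
  .F...
  TF...
  F....
  TF...
  TT..F

F....
.F...
TF...
F....
TF...
TT..F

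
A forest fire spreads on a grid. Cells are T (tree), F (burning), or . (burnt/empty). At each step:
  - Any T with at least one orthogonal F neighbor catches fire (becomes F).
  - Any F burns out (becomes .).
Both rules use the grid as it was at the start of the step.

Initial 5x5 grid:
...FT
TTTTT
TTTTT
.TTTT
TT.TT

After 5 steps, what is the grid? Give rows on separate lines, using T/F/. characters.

Step 1: 2 trees catch fire, 1 burn out
  ....F
  TTTFT
  TTTTT
  .TTTT
  TT.TT
Step 2: 3 trees catch fire, 2 burn out
  .....
  TTF.F
  TTTFT
  .TTTT
  TT.TT
Step 3: 4 trees catch fire, 3 burn out
  .....
  TF...
  TTF.F
  .TTFT
  TT.TT
Step 4: 5 trees catch fire, 4 burn out
  .....
  F....
  TF...
  .TF.F
  TT.FT
Step 5: 3 trees catch fire, 5 burn out
  .....
  .....
  F....
  .F...
  TT..F

.....
.....
F....
.F...
TT..F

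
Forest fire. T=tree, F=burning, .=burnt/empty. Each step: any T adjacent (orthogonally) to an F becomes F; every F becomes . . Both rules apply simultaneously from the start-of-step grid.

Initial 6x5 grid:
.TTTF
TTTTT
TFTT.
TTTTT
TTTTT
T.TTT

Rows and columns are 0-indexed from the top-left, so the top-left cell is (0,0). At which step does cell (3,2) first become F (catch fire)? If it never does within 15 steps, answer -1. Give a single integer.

Step 1: cell (3,2)='T' (+6 fires, +2 burnt)
Step 2: cell (3,2)='F' (+9 fires, +6 burnt)
  -> target ignites at step 2
Step 3: cell (3,2)='.' (+3 fires, +9 burnt)
Step 4: cell (3,2)='.' (+4 fires, +3 burnt)
Step 5: cell (3,2)='.' (+2 fires, +4 burnt)
Step 6: cell (3,2)='.' (+1 fires, +2 burnt)
Step 7: cell (3,2)='.' (+0 fires, +1 burnt)
  fire out at step 7

2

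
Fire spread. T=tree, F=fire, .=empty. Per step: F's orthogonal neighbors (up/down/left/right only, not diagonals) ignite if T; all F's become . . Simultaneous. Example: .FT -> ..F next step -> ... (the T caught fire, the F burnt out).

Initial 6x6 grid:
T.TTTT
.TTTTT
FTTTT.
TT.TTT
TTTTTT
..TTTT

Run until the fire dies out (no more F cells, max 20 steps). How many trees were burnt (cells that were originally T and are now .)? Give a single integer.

Step 1: +2 fires, +1 burnt (F count now 2)
Step 2: +4 fires, +2 burnt (F count now 4)
Step 3: +3 fires, +4 burnt (F count now 3)
Step 4: +5 fires, +3 burnt (F count now 5)
Step 5: +5 fires, +5 burnt (F count now 5)
Step 6: +5 fires, +5 burnt (F count now 5)
Step 7: +3 fires, +5 burnt (F count now 3)
Step 8: +1 fires, +3 burnt (F count now 1)
Step 9: +0 fires, +1 burnt (F count now 0)
Fire out after step 9
Initially T: 29, now '.': 35
Total burnt (originally-T cells now '.'): 28

Answer: 28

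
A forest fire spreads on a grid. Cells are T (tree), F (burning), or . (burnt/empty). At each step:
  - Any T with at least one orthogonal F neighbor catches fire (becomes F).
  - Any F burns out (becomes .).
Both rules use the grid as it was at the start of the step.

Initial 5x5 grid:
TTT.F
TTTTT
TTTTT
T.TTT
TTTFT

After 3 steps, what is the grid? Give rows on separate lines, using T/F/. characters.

Step 1: 4 trees catch fire, 2 burn out
  TTT..
  TTTTF
  TTTTT
  T.TFT
  TTF.F
Step 2: 6 trees catch fire, 4 burn out
  TTT..
  TTTF.
  TTTFF
  T.F.F
  TF...
Step 3: 3 trees catch fire, 6 burn out
  TTT..
  TTF..
  TTF..
  T....
  F....

TTT..
TTF..
TTF..
T....
F....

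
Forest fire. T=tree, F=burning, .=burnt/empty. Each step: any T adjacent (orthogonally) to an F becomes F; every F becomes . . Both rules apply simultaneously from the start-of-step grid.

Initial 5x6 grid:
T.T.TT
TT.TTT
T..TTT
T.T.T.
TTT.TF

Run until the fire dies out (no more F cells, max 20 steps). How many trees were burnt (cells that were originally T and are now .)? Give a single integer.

Step 1: +1 fires, +1 burnt (F count now 1)
Step 2: +1 fires, +1 burnt (F count now 1)
Step 3: +1 fires, +1 burnt (F count now 1)
Step 4: +3 fires, +1 burnt (F count now 3)
Step 5: +3 fires, +3 burnt (F count now 3)
Step 6: +1 fires, +3 burnt (F count now 1)
Step 7: +0 fires, +1 burnt (F count now 0)
Fire out after step 7
Initially T: 20, now '.': 20
Total burnt (originally-T cells now '.'): 10

Answer: 10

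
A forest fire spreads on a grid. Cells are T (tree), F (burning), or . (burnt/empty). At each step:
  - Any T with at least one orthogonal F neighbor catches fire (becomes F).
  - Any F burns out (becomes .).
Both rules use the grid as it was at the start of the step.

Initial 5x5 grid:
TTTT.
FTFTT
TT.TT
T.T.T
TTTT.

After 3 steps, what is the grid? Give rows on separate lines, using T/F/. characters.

Step 1: 5 trees catch fire, 2 burn out
  FTFT.
  .F.FT
  FT.TT
  T.T.T
  TTTT.
Step 2: 6 trees catch fire, 5 burn out
  .F.F.
  ....F
  .F.FT
  F.T.T
  TTTT.
Step 3: 2 trees catch fire, 6 burn out
  .....
  .....
  ....F
  ..T.T
  FTTT.

.....
.....
....F
..T.T
FTTT.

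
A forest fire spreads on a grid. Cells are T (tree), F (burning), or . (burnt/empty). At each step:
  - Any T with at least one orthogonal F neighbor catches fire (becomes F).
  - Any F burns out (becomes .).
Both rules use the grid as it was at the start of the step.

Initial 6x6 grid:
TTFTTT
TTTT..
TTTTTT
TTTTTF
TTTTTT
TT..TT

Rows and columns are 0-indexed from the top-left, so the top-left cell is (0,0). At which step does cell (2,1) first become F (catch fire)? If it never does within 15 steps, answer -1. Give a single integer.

Step 1: cell (2,1)='T' (+6 fires, +2 burnt)
Step 2: cell (2,1)='T' (+9 fires, +6 burnt)
Step 3: cell (2,1)='F' (+7 fires, +9 burnt)
  -> target ignites at step 3
Step 4: cell (2,1)='.' (+3 fires, +7 burnt)
Step 5: cell (2,1)='.' (+2 fires, +3 burnt)
Step 6: cell (2,1)='.' (+2 fires, +2 burnt)
Step 7: cell (2,1)='.' (+1 fires, +2 burnt)
Step 8: cell (2,1)='.' (+0 fires, +1 burnt)
  fire out at step 8

3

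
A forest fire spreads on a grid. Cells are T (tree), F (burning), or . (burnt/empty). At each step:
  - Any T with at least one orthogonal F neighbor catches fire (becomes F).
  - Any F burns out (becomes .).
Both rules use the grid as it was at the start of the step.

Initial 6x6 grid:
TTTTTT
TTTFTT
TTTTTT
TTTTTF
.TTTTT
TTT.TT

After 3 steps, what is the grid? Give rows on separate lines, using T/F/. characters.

Step 1: 7 trees catch fire, 2 burn out
  TTTFTT
  TTF.FT
  TTTFTF
  TTTTF.
  .TTTTF
  TTT.TT
Step 2: 9 trees catch fire, 7 burn out
  TTF.FT
  TF...F
  TTF.F.
  TTTF..
  .TTTF.
  TTT.TF
Step 3: 7 trees catch fire, 9 burn out
  TF...F
  F.....
  TF....
  TTF...
  .TTF..
  TTT.F.

TF...F
F.....
TF....
TTF...
.TTF..
TTT.F.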